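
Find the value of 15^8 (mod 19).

Step 1: Compute 15^8 mod 19 step by step, reducing modulo 19 at each step.
  15^1 mod 19 = 15
  15^2 mod 19 = (15 * 15) mod 19 = 16
  15^3 mod 19 = (16 * 15) mod 19 = 12
  15^4 mod 19 = (12 * 15) mod 19 = 9
  15^5 mod 19 = (9 * 15) mod 19 = 2
  15^6 mod 19 = (2 * 15) mod 19 = 11
  15^7 mod 19 = (11 * 15) mod 19 = 13
  15^8 mod 19 = (13 * 15) mod 19 = 5
Step 2: Result = 5.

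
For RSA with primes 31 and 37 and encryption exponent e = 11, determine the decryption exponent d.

Step 1: n = 31 * 37 = 1147.
Step 2: phi(n) = 30 * 36 = 1080.
Step 3: Find d such that 11 * d = 1 (mod 1080).
Step 4: d = 11^(-1) mod 1080 = 491.
Verification: 11 * 491 = 5401 = 5 * 1080 + 1.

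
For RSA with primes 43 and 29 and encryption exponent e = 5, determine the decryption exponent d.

Step 1: n = 43 * 29 = 1247.
Step 2: phi(n) = 42 * 28 = 1176.
Step 3: Find d such that 5 * d = 1 (mod 1176).
Step 4: d = 5^(-1) mod 1176 = 941.
Verification: 5 * 941 = 4705 = 4 * 1176 + 1.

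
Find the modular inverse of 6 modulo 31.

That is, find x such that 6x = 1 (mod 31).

Step 1: We need x such that 6 * x = 1 (mod 31).
Step 2: Using the extended Euclidean algorithm or trial:
  6 * 26 = 156 = 5 * 31 + 1.
Step 3: Since 156 mod 31 = 1, the inverse is x = 26.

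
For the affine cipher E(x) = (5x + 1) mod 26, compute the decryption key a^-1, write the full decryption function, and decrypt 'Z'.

Step 1: Find a^-1, the modular inverse of 5 mod 26.
Step 2: We need 5 * a^-1 = 1 (mod 26).
Step 3: 5 * 21 = 105 = 4 * 26 + 1, so a^-1 = 21.
Step 4: D(y) = 21(y - 1) mod 26.
Step 5: Apply to 'Z' (y = 25): D(25) = 21 * (25 - 1) mod 26 = 21 * 24 mod 26 = 10 -> 'K'.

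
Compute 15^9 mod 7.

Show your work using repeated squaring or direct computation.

Step 1: Compute 15^9 mod 7 step by step, reducing modulo 7 at each step.
  15^1 mod 7 = 1
  15^2 mod 7 = (1 * 15) mod 7 = 1
  15^3 mod 7 = (1 * 15) mod 7 = 1
  15^4 mod 7 = (1 * 15) mod 7 = 1
  15^5 mod 7 = (1 * 15) mod 7 = 1
  15^6 mod 7 = (1 * 15) mod 7 = 1
  15^7 mod 7 = (1 * 15) mod 7 = 1
  15^8 mod 7 = (1 * 15) mod 7 = 1
  15^9 mod 7 = (1 * 15) mod 7 = 1
Step 2: Result = 1.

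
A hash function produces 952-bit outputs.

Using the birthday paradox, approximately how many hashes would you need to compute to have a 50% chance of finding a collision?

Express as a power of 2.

Step 1: The birthday paradox gives collision probability ~50% after sqrt(2^n) = 2^(n/2) hashes.
Step 2: For 952-bit output: 2^(952/2) = 2^476.
Step 3: Approximately 2^476 hash computations needed.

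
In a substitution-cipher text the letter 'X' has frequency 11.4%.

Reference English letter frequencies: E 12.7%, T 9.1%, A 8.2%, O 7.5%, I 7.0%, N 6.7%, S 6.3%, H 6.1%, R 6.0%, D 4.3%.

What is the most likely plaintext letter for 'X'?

Step 1: The observed frequency is 11.4%.
Step 2: Compare with English frequencies:
  E: 12.7% (difference: 1.3%) <-- closest
  T: 9.1% (difference: 2.3%)
  A: 8.2% (difference: 3.2%)
  O: 7.5% (difference: 3.9%)
  I: 7.0% (difference: 4.4%)
  N: 6.7% (difference: 4.7%)
  S: 6.3% (difference: 5.1%)
  H: 6.1% (difference: 5.3%)
  R: 6.0% (difference: 5.4%)
  D: 4.3% (difference: 7.1%)
Step 3: 'X' most likely represents 'E' (frequency 12.7%).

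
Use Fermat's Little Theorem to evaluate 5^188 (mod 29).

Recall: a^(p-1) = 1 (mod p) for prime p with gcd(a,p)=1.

Step 1: Since 29 is prime, by Fermat's Little Theorem: 5^28 = 1 (mod 29).
Step 2: Reduce exponent: 188 mod 28 = 20.
Step 3: So 5^188 = 5^20 (mod 29).
Step 4: 5^20 mod 29 = 23.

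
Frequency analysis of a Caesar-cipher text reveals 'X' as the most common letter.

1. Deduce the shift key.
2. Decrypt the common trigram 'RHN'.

Step 1: In English, 'E' is the most frequent letter (12.7%).
Step 2: The most frequent ciphertext letter is 'X' (position 23).
Step 3: Shift = (23 - 4) mod 26 = 19.
Step 4: Decrypt 'RHN' by shifting back 19:
  R -> Y
  H -> O
  N -> U
Step 5: 'RHN' decrypts to 'YOU'.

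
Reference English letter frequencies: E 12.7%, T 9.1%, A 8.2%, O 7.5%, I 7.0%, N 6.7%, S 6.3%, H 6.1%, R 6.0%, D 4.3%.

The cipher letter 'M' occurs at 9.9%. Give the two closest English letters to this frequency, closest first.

Step 1: Observed frequency of 'M' is 9.9%.
Step 2: Compute distances to each reference frequency and sort:
  T (9.1%): difference = 0.8% <-- BEST
  A (8.2%): difference = 1.7% <-- RUNNER-UP
  O (7.5%): difference = 2.4%
  E (12.7%): difference = 2.8%
  I (7.0%): difference = 2.9%
Step 3: Most likely is 'T' (9.1%, diff 0.8%); second most likely is 'A' (8.2%, diff 1.7%).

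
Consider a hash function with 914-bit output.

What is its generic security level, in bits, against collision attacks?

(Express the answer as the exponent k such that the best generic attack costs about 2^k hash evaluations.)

Step 1: The hash has a 914-bit output.
Step 2: Collision resistance means it should be infeasible to find any x != y with h(x) = h(y).
By the birthday bound, a generic collision search succeeds after about sqrt(2^914) = 2^(914/2) = 2^457 evaluations.
Step 3: Security level = 457 bits.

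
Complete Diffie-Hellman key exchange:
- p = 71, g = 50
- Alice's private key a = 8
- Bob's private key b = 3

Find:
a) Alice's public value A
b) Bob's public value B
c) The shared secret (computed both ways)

Step 1: A = g^a mod p = 50^8 mod 71 = 2.
Step 2: B = g^b mod p = 50^3 mod 71 = 40.
Step 3: Alice computes s = B^a mod p = 40^8 mod 71 = 8.
Step 4: Bob computes s = A^b mod p = 2^3 mod 71 = 8.
Both sides agree: shared secret = 8.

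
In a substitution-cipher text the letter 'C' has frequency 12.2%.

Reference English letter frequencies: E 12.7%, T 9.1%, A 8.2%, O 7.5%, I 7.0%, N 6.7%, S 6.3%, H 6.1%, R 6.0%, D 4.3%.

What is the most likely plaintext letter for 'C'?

Step 1: The observed frequency is 12.2%.
Step 2: Compare with English frequencies:
  E: 12.7% (difference: 0.5%) <-- closest
  T: 9.1% (difference: 3.1%)
  A: 8.2% (difference: 4.0%)
  O: 7.5% (difference: 4.7%)
  I: 7.0% (difference: 5.2%)
  N: 6.7% (difference: 5.5%)
  S: 6.3% (difference: 5.9%)
  H: 6.1% (difference: 6.1%)
  R: 6.0% (difference: 6.2%)
  D: 4.3% (difference: 7.9%)
Step 3: 'C' most likely represents 'E' (frequency 12.7%).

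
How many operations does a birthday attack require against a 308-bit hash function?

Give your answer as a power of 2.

Step 1: The birthday paradox gives collision probability ~50% after sqrt(2^n) = 2^(n/2) hashes.
Step 2: For 308-bit output: 2^(308/2) = 2^154.
Step 3: Approximately 2^154 hash computations needed.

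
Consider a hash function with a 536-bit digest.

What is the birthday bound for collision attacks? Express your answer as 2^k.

Step 1: The birthday paradox gives collision probability ~50% after sqrt(2^n) = 2^(n/2) hashes.
Step 2: For 536-bit output: 2^(536/2) = 2^268.
Step 3: Approximately 2^268 hash computations needed.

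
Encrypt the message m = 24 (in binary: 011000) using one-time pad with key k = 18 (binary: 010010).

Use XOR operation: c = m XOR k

Step 1: Write out the XOR operation bit by bit:
  Message: 011000
  Key:     010010
  XOR:     001010
Step 2: Convert to decimal: 001010 = 10.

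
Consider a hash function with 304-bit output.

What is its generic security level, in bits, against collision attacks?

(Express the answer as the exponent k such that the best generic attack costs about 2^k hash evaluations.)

Step 1: The hash has a 304-bit output.
Step 2: Collision resistance means it should be infeasible to find any x != y with h(x) = h(y).
By the birthday bound, a generic collision search succeeds after about sqrt(2^304) = 2^(304/2) = 2^152 evaluations.
Step 3: Security level = 152 bits.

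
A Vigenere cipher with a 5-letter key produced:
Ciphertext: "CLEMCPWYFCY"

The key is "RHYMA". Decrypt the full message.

Step 1: Key 'RHYMA' has length 5. Extended key: RHYMARHYMAR
Step 2: Decrypt each position:
  C(2) - R(17) = 11 = L
  L(11) - H(7) = 4 = E
  E(4) - Y(24) = 6 = G
  M(12) - M(12) = 0 = A
  C(2) - A(0) = 2 = C
  P(15) - R(17) = 24 = Y
  W(22) - H(7) = 15 = P
  Y(24) - Y(24) = 0 = A
  F(5) - M(12) = 19 = T
  C(2) - A(0) = 2 = C
  Y(24) - R(17) = 7 = H
Plaintext: LEGACYPATCH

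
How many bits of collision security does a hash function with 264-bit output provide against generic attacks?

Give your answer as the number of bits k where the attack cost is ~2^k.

Step 1: The hash has a 264-bit output.
Step 2: Collision resistance means it should be infeasible to find any x != y with h(x) = h(y).
By the birthday bound, a generic collision search succeeds after about sqrt(2^264) = 2^(264/2) = 2^132 evaluations.
Step 3: Security level = 132 bits.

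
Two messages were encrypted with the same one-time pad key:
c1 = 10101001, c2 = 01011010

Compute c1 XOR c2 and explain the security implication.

Step 1: c1 XOR c2 = (m1 XOR k) XOR (m2 XOR k).
Step 2: By XOR associativity/commutativity: = m1 XOR m2 XOR k XOR k = m1 XOR m2.
Step 3: 10101001 XOR 01011010 = 11110011 = 243.
Step 4: The key cancels out! An attacker learns m1 XOR m2 = 243, revealing the relationship between plaintexts.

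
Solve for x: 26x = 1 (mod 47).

Step 1: We need x such that 26 * x = 1 (mod 47).
Step 2: Using the extended Euclidean algorithm or trial:
  26 * 38 = 988 = 21 * 47 + 1.
Step 3: Since 988 mod 47 = 1, the inverse is x = 38.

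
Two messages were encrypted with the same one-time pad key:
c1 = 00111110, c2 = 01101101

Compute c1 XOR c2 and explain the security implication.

Step 1: c1 XOR c2 = (m1 XOR k) XOR (m2 XOR k).
Step 2: By XOR associativity/commutativity: = m1 XOR m2 XOR k XOR k = m1 XOR m2.
Step 3: 00111110 XOR 01101101 = 01010011 = 83.
Step 4: The key cancels out! An attacker learns m1 XOR m2 = 83, revealing the relationship between plaintexts.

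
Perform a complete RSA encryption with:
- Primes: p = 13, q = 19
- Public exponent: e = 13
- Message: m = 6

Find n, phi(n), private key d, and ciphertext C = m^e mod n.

Step 1: n = 13 * 19 = 247.
Step 2: phi(n) = (13-1)(19-1) = 12 * 18 = 216.
Step 3: Find d = 13^(-1) mod 216 = 133.
  Verify: 13 * 133 = 1729 = 1 (mod 216).
Step 4: C = 6^13 mod 247 = 175.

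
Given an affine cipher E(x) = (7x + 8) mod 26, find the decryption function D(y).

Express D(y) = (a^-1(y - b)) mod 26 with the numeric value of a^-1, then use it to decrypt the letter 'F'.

Step 1: Find a^-1, the modular inverse of 7 mod 26.
Step 2: We need 7 * a^-1 = 1 (mod 26).
Step 3: 7 * 15 = 105 = 4 * 26 + 1, so a^-1 = 15.
Step 4: D(y) = 15(y - 8) mod 26.
Step 5: Apply to 'F' (y = 5): D(5) = 15 * (5 - 8) mod 26 = 15 * -3 mod 26 = 7 -> 'H'.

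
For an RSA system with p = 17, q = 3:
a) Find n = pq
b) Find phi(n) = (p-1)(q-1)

Step 1: n = p * q = 17 * 3 = 51.
Step 2: phi(n) = (p-1)(q-1) = 16 * 2 = 32.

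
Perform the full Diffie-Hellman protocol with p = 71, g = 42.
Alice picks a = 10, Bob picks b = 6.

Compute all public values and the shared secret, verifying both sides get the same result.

Step 1: A = g^a mod p = 42^10 mod 71 = 48.
Step 2: B = g^b mod p = 42^6 mod 71 = 18.
Step 3: Alice computes s = B^a mod p = 18^10 mod 71 = 37.
Step 4: Bob computes s = A^b mod p = 48^6 mod 71 = 37.
Both sides agree: shared secret = 37.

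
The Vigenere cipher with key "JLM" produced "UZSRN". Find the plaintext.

Step 1: Extend key: JLMJL
Step 2: Decrypt each letter (c - k) mod 26:
  U(20) - J(9) = (20-9) mod 26 = 11 = L
  Z(25) - L(11) = (25-11) mod 26 = 14 = O
  S(18) - M(12) = (18-12) mod 26 = 6 = G
  R(17) - J(9) = (17-9) mod 26 = 8 = I
  N(13) - L(11) = (13-11) mod 26 = 2 = C
Plaintext: LOGIC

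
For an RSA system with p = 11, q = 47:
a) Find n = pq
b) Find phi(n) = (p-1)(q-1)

Step 1: n = p * q = 11 * 47 = 517.
Step 2: phi(n) = (p-1)(q-1) = 10 * 46 = 460.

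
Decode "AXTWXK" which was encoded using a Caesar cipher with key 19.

Step 1: Reverse the shift by subtracting 19 from each letter position.
  A (position 0) -> position (0-19) mod 26 = 7 -> H
  X (position 23) -> position (23-19) mod 26 = 4 -> E
  T (position 19) -> position (19-19) mod 26 = 0 -> A
  W (position 22) -> position (22-19) mod 26 = 3 -> D
  X (position 23) -> position (23-19) mod 26 = 4 -> E
  K (position 10) -> position (10-19) mod 26 = 17 -> R
Decrypted message: HEADER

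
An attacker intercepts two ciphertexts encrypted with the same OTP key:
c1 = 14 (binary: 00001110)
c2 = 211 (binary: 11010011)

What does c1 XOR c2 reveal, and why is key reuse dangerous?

Step 1: c1 XOR c2 = (m1 XOR k) XOR (m2 XOR k).
Step 2: By XOR associativity/commutativity: = m1 XOR m2 XOR k XOR k = m1 XOR m2.
Step 3: 00001110 XOR 11010011 = 11011101 = 221.
Step 4: The key cancels out! An attacker learns m1 XOR m2 = 221, revealing the relationship between plaintexts.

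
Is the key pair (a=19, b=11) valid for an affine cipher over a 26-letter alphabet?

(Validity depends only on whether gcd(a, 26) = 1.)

Step 1: Compute gcd(19, 26).
Step 2: gcd(19, 26) = 1.
Since gcd = 1, 19 is coprime with 26, so it is a valid key.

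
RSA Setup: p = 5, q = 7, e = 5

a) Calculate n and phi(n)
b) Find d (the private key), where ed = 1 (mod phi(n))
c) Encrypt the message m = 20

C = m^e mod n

Step 1: n = 5 * 7 = 35.
Step 2: phi(n) = (5-1)(7-1) = 4 * 6 = 24.
Step 3: Find d = 5^(-1) mod 24 = 5.
  Verify: 5 * 5 = 25 = 1 (mod 24).
Step 4: C = 20^5 mod 35 = 20.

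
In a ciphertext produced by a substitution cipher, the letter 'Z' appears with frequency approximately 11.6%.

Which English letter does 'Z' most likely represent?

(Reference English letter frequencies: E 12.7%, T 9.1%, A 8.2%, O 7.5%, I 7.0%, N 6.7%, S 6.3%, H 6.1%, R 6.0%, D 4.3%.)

Step 1: The observed frequency is 11.6%.
Step 2: Compare with English frequencies:
  E: 12.7% (difference: 1.1%) <-- closest
  T: 9.1% (difference: 2.5%)
  A: 8.2% (difference: 3.4%)
  O: 7.5% (difference: 4.1%)
  I: 7.0% (difference: 4.6%)
  N: 6.7% (difference: 4.9%)
  S: 6.3% (difference: 5.3%)
  H: 6.1% (difference: 5.5%)
  R: 6.0% (difference: 5.6%)
  D: 4.3% (difference: 7.3%)
Step 3: 'Z' most likely represents 'E' (frequency 12.7%).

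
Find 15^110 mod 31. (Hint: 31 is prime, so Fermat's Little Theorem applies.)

Step 1: Since 31 is prime, by Fermat's Little Theorem: 15^30 = 1 (mod 31).
Step 2: Reduce exponent: 110 mod 30 = 20.
Step 3: So 15^110 = 15^20 (mod 31).
Step 4: 15^20 mod 31 = 1.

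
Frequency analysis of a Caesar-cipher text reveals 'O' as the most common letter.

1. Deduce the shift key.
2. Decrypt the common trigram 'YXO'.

Step 1: In English, 'E' is the most frequent letter (12.7%).
Step 2: The most frequent ciphertext letter is 'O' (position 14).
Step 3: Shift = (14 - 4) mod 26 = 10.
Step 4: Decrypt 'YXO' by shifting back 10:
  Y -> O
  X -> N
  O -> E
Step 5: 'YXO' decrypts to 'ONE'.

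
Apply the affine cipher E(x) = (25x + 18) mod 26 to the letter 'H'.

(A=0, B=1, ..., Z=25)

Step 1: Convert 'H' to number: x = 7.
Step 2: E(7) = (25 * 7 + 18) mod 26 = 193 mod 26 = 11.
Step 3: Convert 11 back to letter: L.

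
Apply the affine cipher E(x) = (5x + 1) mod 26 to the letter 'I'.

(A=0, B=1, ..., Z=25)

Step 1: Convert 'I' to number: x = 8.
Step 2: E(8) = (5 * 8 + 1) mod 26 = 41 mod 26 = 15.
Step 3: Convert 15 back to letter: P.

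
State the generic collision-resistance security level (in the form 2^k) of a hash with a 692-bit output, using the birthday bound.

Step 1: The birthday paradox gives collision probability ~50% after sqrt(2^n) = 2^(n/2) hashes.
Step 2: For 692-bit output: 2^(692/2) = 2^346.
Step 3: Approximately 2^346 hash computations needed.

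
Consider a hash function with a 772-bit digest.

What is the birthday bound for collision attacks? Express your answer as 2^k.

Step 1: The birthday paradox gives collision probability ~50% after sqrt(2^n) = 2^(n/2) hashes.
Step 2: For 772-bit output: 2^(772/2) = 2^386.
Step 3: Approximately 2^386 hash computations needed.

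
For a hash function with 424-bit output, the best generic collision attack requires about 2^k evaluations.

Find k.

Step 1: The hash has a 424-bit output.
Step 2: Collision resistance means it should be infeasible to find any x != y with h(x) = h(y).
By the birthday bound, a generic collision search succeeds after about sqrt(2^424) = 2^(424/2) = 2^212 evaluations.
Step 3: Security level = 212 bits.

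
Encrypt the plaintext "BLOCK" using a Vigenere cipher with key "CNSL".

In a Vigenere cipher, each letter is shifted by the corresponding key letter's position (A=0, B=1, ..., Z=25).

Step 1: Repeat key to match plaintext length:
  Plaintext: BLOCK
  Key:       CNSLC
Step 2: Encrypt each letter:
  B(1) + C(2) = (1+2) mod 26 = 3 = D
  L(11) + N(13) = (11+13) mod 26 = 24 = Y
  O(14) + S(18) = (14+18) mod 26 = 6 = G
  C(2) + L(11) = (2+11) mod 26 = 13 = N
  K(10) + C(2) = (10+2) mod 26 = 12 = M
Ciphertext: DYGNM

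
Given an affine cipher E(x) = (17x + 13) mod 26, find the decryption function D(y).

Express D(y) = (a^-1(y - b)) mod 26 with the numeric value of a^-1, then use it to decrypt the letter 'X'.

Step 1: Find a^-1, the modular inverse of 17 mod 26.
Step 2: We need 17 * a^-1 = 1 (mod 26).
Step 3: 17 * 23 = 391 = 15 * 26 + 1, so a^-1 = 23.
Step 4: D(y) = 23(y - 13) mod 26.
Step 5: Apply to 'X' (y = 23): D(23) = 23 * (23 - 13) mod 26 = 23 * 10 mod 26 = 22 -> 'W'.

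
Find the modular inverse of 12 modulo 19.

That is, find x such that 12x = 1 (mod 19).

Step 1: We need x such that 12 * x = 1 (mod 19).
Step 2: Using the extended Euclidean algorithm or trial:
  12 * 8 = 96 = 5 * 19 + 1.
Step 3: Since 96 mod 19 = 1, the inverse is x = 8.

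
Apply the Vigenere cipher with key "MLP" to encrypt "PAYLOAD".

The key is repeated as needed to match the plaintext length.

Step 1: Repeat key to match plaintext length:
  Plaintext: PAYLOAD
  Key:       MLPMLPM
Step 2: Encrypt each letter:
  P(15) + M(12) = (15+12) mod 26 = 1 = B
  A(0) + L(11) = (0+11) mod 26 = 11 = L
  Y(24) + P(15) = (24+15) mod 26 = 13 = N
  L(11) + M(12) = (11+12) mod 26 = 23 = X
  O(14) + L(11) = (14+11) mod 26 = 25 = Z
  A(0) + P(15) = (0+15) mod 26 = 15 = P
  D(3) + M(12) = (3+12) mod 26 = 15 = P
Ciphertext: BLNXZPP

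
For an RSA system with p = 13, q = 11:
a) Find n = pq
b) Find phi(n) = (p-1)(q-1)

Step 1: n = p * q = 13 * 11 = 143.
Step 2: phi(n) = (p-1)(q-1) = 12 * 10 = 120.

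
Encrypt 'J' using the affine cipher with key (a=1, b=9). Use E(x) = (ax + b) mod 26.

Step 1: Convert 'J' to number: x = 9.
Step 2: E(9) = (1 * 9 + 9) mod 26 = 18 mod 26 = 18.
Step 3: Convert 18 back to letter: S.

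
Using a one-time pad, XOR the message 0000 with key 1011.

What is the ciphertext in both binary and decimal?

Step 1: Write out the XOR operation bit by bit:
  Message: 0000
  Key:     1011
  XOR:     1011
Step 2: Convert to decimal: 1011 = 11.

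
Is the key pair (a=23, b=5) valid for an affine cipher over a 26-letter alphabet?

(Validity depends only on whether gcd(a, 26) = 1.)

Step 1: Compute gcd(23, 26).
Step 2: gcd(23, 26) = 1.
Since gcd = 1, 23 is coprime with 26, so it is a valid key.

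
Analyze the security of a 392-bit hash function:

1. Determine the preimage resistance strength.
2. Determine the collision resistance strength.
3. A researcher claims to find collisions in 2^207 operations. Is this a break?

Step 1: Preimage resistance requires brute-force of 2^392 operations.
Step 2: Collision resistance (birthday bound) = 2^(392/2) = 2^196.
Step 3: The claimed attack costs 2^207 operations.
Step 4: Since 2^207 >= 2^196, the claimed attack is no faster than the generic birthday attack, so this does not break collision resistance.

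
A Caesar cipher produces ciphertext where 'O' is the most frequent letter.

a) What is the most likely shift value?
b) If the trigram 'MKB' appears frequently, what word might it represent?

Step 1: In English, 'E' is the most frequent letter (12.7%).
Step 2: The most frequent ciphertext letter is 'O' (position 14).
Step 3: Shift = (14 - 4) mod 26 = 10.
Step 4: Decrypt 'MKB' by shifting back 10:
  M -> C
  K -> A
  B -> R
Step 5: 'MKB' decrypts to 'CAR'.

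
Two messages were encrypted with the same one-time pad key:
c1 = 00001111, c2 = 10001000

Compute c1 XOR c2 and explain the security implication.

Step 1: c1 XOR c2 = (m1 XOR k) XOR (m2 XOR k).
Step 2: By XOR associativity/commutativity: = m1 XOR m2 XOR k XOR k = m1 XOR m2.
Step 3: 00001111 XOR 10001000 = 10000111 = 135.
Step 4: The key cancels out! An attacker learns m1 XOR m2 = 135, revealing the relationship between plaintexts.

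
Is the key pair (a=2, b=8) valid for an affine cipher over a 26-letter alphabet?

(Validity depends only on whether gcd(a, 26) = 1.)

Step 1: Compute gcd(2, 26).
Step 2: gcd(2, 26) = 2.
Since gcd = 2 != 1, 2 shares a common factor with 26, so it cannot be used.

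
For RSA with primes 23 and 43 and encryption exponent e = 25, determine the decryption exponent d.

Step 1: n = 23 * 43 = 989.
Step 2: phi(n) = 22 * 42 = 924.
Step 3: Find d such that 25 * d = 1 (mod 924).
Step 4: d = 25^(-1) mod 924 = 37.
Verification: 25 * 37 = 925 = 1 * 924 + 1.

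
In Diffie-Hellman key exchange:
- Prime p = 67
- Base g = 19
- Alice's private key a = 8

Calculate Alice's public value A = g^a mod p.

Step 1: A = g^a mod p = 19^8 mod 67.
  19^1 mod 67 = 19
  19^2 mod 67 = (19 * 19) mod 67 = 26
  19^3 mod 67 = (26 * 19) mod 67 = 25
  19^4 mod 67 = (25 * 19) mod 67 = 6
  19^5 mod 67 = (6 * 19) mod 67 = 47
  19^6 mod 67 = (47 * 19) mod 67 = 22
  19^7 mod 67 = (22 * 19) mod 67 = 16
  19^8 mod 67 = (16 * 19) mod 67 = 36
Result: A = 36.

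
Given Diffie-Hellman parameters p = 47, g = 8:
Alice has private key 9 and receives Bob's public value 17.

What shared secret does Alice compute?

Step 1: s = B^a mod p = 17^9 mod 47.
  17^1 mod 47 = 17
  17^2 mod 47 = (17 * 17) mod 47 = 7
  17^3 mod 47 = (7 * 17) mod 47 = 25
  17^4 mod 47 = (25 * 17) mod 47 = 2
  17^5 mod 47 = (2 * 17) mod 47 = 34
  17^6 mod 47 = (34 * 17) mod 47 = 14
  17^7 mod 47 = (14 * 17) mod 47 = 3
  17^8 mod 47 = (3 * 17) mod 47 = 4
  17^9 mod 47 = (4 * 17) mod 47 = 21
Result: shared secret = 21.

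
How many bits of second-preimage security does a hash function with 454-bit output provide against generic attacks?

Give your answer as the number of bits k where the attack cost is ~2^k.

Step 1: The hash has a 454-bit output.
Step 2: Second-preimage resistance means: given a specific input x, it should be infeasible to find a different y with h(y) = h(x).
With a 454-bit output, a generic search for a second preimage costs about 2^454 evaluations (each trial matches the fixed target with probability 2^-454).
Step 3: Security level = 454 bits.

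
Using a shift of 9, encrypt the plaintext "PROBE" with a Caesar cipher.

Step 1: For each letter, shift forward by 9 positions (mod 26).
  P (position 15) -> position (15+9) mod 26 = 24 -> Y
  R (position 17) -> position (17+9) mod 26 = 0 -> A
  O (position 14) -> position (14+9) mod 26 = 23 -> X
  B (position 1) -> position (1+9) mod 26 = 10 -> K
  E (position 4) -> position (4+9) mod 26 = 13 -> N
Result: YAXKN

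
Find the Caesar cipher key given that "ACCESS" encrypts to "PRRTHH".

Step 1: Compare first letters: A (position 0) -> P (position 15).
Step 2: Shift = (15 - 0) mod 26 = 15.
The shift value is 15.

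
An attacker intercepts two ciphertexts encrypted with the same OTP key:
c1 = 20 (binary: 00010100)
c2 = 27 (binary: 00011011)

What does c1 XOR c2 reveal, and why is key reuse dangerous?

Step 1: c1 XOR c2 = (m1 XOR k) XOR (m2 XOR k).
Step 2: By XOR associativity/commutativity: = m1 XOR m2 XOR k XOR k = m1 XOR m2.
Step 3: 00010100 XOR 00011011 = 00001111 = 15.
Step 4: The key cancels out! An attacker learns m1 XOR m2 = 15, revealing the relationship between plaintexts.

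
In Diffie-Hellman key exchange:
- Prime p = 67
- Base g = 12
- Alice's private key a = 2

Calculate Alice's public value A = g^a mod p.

Step 1: A = g^a mod p = 12^2 mod 67.
  12^1 mod 67 = 12
  12^2 mod 67 = (12 * 12) mod 67 = 10
Result: A = 10.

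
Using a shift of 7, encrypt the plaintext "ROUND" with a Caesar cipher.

Step 1: For each letter, shift forward by 7 positions (mod 26).
  R (position 17) -> position (17+7) mod 26 = 24 -> Y
  O (position 14) -> position (14+7) mod 26 = 21 -> V
  U (position 20) -> position (20+7) mod 26 = 1 -> B
  N (position 13) -> position (13+7) mod 26 = 20 -> U
  D (position 3) -> position (3+7) mod 26 = 10 -> K
Result: YVBUK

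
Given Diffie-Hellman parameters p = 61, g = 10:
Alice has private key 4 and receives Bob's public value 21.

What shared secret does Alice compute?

Step 1: s = B^a mod p = 21^4 mod 61.
  21^1 mod 61 = 21
  21^2 mod 61 = (21 * 21) mod 61 = 14
  21^3 mod 61 = (14 * 21) mod 61 = 50
  21^4 mod 61 = (50 * 21) mod 61 = 13
Result: shared secret = 13.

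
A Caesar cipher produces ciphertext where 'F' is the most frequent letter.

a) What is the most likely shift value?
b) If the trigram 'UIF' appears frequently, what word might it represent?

Step 1: In English, 'E' is the most frequent letter (12.7%).
Step 2: The most frequent ciphertext letter is 'F' (position 5).
Step 3: Shift = (5 - 4) mod 26 = 1.
Step 4: Decrypt 'UIF' by shifting back 1:
  U -> T
  I -> H
  F -> E
Step 5: 'UIF' decrypts to 'THE'.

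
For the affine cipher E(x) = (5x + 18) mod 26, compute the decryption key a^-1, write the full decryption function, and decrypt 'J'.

Step 1: Find a^-1, the modular inverse of 5 mod 26.
Step 2: We need 5 * a^-1 = 1 (mod 26).
Step 3: 5 * 21 = 105 = 4 * 26 + 1, so a^-1 = 21.
Step 4: D(y) = 21(y - 18) mod 26.
Step 5: Apply to 'J' (y = 9): D(9) = 21 * (9 - 18) mod 26 = 21 * -9 mod 26 = 19 -> 'T'.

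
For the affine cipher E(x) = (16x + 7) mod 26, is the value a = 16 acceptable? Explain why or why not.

Step 1: Compute gcd(16, 26).
Step 2: gcd(16, 26) = 2.
Since gcd = 2 != 1, 16 shares a common factor with 26, so it cannot be used.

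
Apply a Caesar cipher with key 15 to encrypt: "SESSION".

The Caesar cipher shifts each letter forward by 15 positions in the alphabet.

Step 1: For each letter, shift forward by 15 positions (mod 26).
  S (position 18) -> position (18+15) mod 26 = 7 -> H
  E (position 4) -> position (4+15) mod 26 = 19 -> T
  S (position 18) -> position (18+15) mod 26 = 7 -> H
  S (position 18) -> position (18+15) mod 26 = 7 -> H
  I (position 8) -> position (8+15) mod 26 = 23 -> X
  O (position 14) -> position (14+15) mod 26 = 3 -> D
  N (position 13) -> position (13+15) mod 26 = 2 -> C
Result: HTHHXDC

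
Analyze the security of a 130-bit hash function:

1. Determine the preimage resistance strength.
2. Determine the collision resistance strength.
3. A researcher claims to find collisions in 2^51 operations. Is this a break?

Step 1: Preimage resistance requires brute-force of 2^130 operations.
Step 2: Collision resistance (birthday bound) = 2^(130/2) = 2^65.
Step 3: The claimed attack costs 2^51 operations.
Step 4: Since 2^51 < 2^65, the claimed attack beats the generic birthday bound, so collision resistance is broken.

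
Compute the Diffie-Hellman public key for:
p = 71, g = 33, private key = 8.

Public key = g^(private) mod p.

Step 1: A = g^a mod p = 33^8 mod 71.
  33^1 mod 71 = 33
  33^2 mod 71 = (33 * 33) mod 71 = 24
  33^3 mod 71 = (24 * 33) mod 71 = 11
  33^4 mod 71 = (11 * 33) mod 71 = 8
  33^5 mod 71 = (8 * 33) mod 71 = 51
  33^6 mod 71 = (51 * 33) mod 71 = 50
  33^7 mod 71 = (50 * 33) mod 71 = 17
  33^8 mod 71 = (17 * 33) mod 71 = 64
Result: A = 64.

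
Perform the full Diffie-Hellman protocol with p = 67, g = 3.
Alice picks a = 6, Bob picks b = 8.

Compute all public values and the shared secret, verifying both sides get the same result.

Step 1: A = g^a mod p = 3^6 mod 67 = 59.
Step 2: B = g^b mod p = 3^8 mod 67 = 62.
Step 3: Alice computes s = B^a mod p = 62^6 mod 67 = 14.
Step 4: Bob computes s = A^b mod p = 59^8 mod 67 = 14.
Both sides agree: shared secret = 14.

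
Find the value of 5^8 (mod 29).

Step 1: Compute 5^8 mod 29 step by step, reducing modulo 29 at each step.
  5^1 mod 29 = 5
  5^2 mod 29 = (5 * 5) mod 29 = 25
  5^3 mod 29 = (25 * 5) mod 29 = 9
  5^4 mod 29 = (9 * 5) mod 29 = 16
  5^5 mod 29 = (16 * 5) mod 29 = 22
  5^6 mod 29 = (22 * 5) mod 29 = 23
  5^7 mod 29 = (23 * 5) mod 29 = 28
  5^8 mod 29 = (28 * 5) mod 29 = 24
Step 2: Result = 24.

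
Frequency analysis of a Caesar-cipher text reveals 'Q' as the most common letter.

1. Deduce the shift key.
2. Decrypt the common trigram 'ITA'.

Step 1: In English, 'E' is the most frequent letter (12.7%).
Step 2: The most frequent ciphertext letter is 'Q' (position 16).
Step 3: Shift = (16 - 4) mod 26 = 12.
Step 4: Decrypt 'ITA' by shifting back 12:
  I -> W
  T -> H
  A -> O
Step 5: 'ITA' decrypts to 'WHO'.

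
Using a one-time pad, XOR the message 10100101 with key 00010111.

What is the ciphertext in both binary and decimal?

Step 1: Write out the XOR operation bit by bit:
  Message: 10100101
  Key:     00010111
  XOR:     10110010
Step 2: Convert to decimal: 10110010 = 178.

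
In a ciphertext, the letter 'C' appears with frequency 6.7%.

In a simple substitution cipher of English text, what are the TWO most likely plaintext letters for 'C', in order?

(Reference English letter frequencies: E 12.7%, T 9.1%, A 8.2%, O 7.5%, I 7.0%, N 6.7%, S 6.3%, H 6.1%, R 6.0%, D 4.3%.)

Step 1: Observed frequency of 'C' is 6.7%.
Step 2: Compute distances to each reference frequency and sort:
  N (6.7%): difference = 0.0% <-- BEST
  I (7.0%): difference = 0.3% <-- RUNNER-UP
  S (6.3%): difference = 0.4%
  H (6.1%): difference = 0.6%
  R (6.0%): difference = 0.7%
Step 3: Most likely is 'N' (6.7%, diff 0.0%); second most likely is 'I' (7.0%, diff 0.3%).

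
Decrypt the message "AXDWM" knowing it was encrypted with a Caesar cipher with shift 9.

Step 1: Reverse the shift by subtracting 9 from each letter position.
  A (position 0) -> position (0-9) mod 26 = 17 -> R
  X (position 23) -> position (23-9) mod 26 = 14 -> O
  D (position 3) -> position (3-9) mod 26 = 20 -> U
  W (position 22) -> position (22-9) mod 26 = 13 -> N
  M (position 12) -> position (12-9) mod 26 = 3 -> D
Decrypted message: ROUND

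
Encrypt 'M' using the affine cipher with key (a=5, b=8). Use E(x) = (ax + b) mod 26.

Step 1: Convert 'M' to number: x = 12.
Step 2: E(12) = (5 * 12 + 8) mod 26 = 68 mod 26 = 16.
Step 3: Convert 16 back to letter: Q.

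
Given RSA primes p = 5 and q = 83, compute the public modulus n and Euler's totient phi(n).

Step 1: n = p * q = 5 * 83 = 415.
Step 2: phi(n) = (p-1)(q-1) = 4 * 82 = 328.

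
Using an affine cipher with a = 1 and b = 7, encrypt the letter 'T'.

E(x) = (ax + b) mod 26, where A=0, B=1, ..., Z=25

Step 1: Convert 'T' to number: x = 19.
Step 2: E(19) = (1 * 19 + 7) mod 26 = 26 mod 26 = 0.
Step 3: Convert 0 back to letter: A.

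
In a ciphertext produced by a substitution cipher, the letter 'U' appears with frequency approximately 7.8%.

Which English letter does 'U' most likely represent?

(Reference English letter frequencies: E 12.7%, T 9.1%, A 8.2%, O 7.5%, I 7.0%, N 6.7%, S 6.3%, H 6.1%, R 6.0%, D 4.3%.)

Step 1: The observed frequency is 7.8%.
Step 2: Compare with English frequencies:
  E: 12.7% (difference: 4.9%)
  T: 9.1% (difference: 1.3%)
  A: 8.2% (difference: 0.4%)
  O: 7.5% (difference: 0.3%) <-- closest
  I: 7.0% (difference: 0.8%)
  N: 6.7% (difference: 1.1%)
  S: 6.3% (difference: 1.5%)
  H: 6.1% (difference: 1.7%)
  R: 6.0% (difference: 1.8%)
  D: 4.3% (difference: 3.5%)
Step 3: 'U' most likely represents 'O' (frequency 7.5%).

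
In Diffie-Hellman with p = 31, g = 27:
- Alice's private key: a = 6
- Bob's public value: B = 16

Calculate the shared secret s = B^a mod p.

Step 1: s = B^a mod p = 16^6 mod 31.
  16^1 mod 31 = 16
  16^2 mod 31 = (16 * 16) mod 31 = 8
  16^3 mod 31 = (8 * 16) mod 31 = 4
  16^4 mod 31 = (4 * 16) mod 31 = 2
  16^5 mod 31 = (2 * 16) mod 31 = 1
  16^6 mod 31 = (1 * 16) mod 31 = 16
Result: shared secret = 16.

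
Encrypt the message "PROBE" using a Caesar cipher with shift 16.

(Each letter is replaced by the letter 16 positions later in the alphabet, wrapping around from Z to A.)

Step 1: For each letter, shift forward by 16 positions (mod 26).
  P (position 15) -> position (15+16) mod 26 = 5 -> F
  R (position 17) -> position (17+16) mod 26 = 7 -> H
  O (position 14) -> position (14+16) mod 26 = 4 -> E
  B (position 1) -> position (1+16) mod 26 = 17 -> R
  E (position 4) -> position (4+16) mod 26 = 20 -> U
Result: FHERU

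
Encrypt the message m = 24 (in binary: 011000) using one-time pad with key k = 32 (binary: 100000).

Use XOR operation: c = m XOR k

Step 1: Write out the XOR operation bit by bit:
  Message: 011000
  Key:     100000
  XOR:     111000
Step 2: Convert to decimal: 111000 = 56.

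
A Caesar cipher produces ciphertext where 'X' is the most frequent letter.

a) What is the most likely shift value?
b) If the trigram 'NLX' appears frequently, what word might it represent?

Step 1: In English, 'E' is the most frequent letter (12.7%).
Step 2: The most frequent ciphertext letter is 'X' (position 23).
Step 3: Shift = (23 - 4) mod 26 = 19.
Step 4: Decrypt 'NLX' by shifting back 19:
  N -> U
  L -> S
  X -> E
Step 5: 'NLX' decrypts to 'USE'.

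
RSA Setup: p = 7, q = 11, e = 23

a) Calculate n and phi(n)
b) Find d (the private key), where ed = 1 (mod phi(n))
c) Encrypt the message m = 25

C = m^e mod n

Step 1: n = 7 * 11 = 77.
Step 2: phi(n) = (7-1)(11-1) = 6 * 10 = 60.
Step 3: Find d = 23^(-1) mod 60 = 47.
  Verify: 23 * 47 = 1081 = 1 (mod 60).
Step 4: C = 25^23 mod 77 = 16.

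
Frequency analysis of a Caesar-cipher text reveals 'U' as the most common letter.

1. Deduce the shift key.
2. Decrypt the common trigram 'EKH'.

Step 1: In English, 'E' is the most frequent letter (12.7%).
Step 2: The most frequent ciphertext letter is 'U' (position 20).
Step 3: Shift = (20 - 4) mod 26 = 16.
Step 4: Decrypt 'EKH' by shifting back 16:
  E -> O
  K -> U
  H -> R
Step 5: 'EKH' decrypts to 'OUR'.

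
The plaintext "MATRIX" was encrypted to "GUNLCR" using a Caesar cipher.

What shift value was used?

Step 1: Compare first letters: M (position 12) -> G (position 6).
Step 2: Shift = (6 - 12) mod 26 = 20.
The shift value is 20.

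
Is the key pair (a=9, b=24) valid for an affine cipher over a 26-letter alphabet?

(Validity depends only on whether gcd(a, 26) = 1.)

Step 1: Compute gcd(9, 26).
Step 2: gcd(9, 26) = 1.
Since gcd = 1, 9 is coprime with 26, so it is a valid key.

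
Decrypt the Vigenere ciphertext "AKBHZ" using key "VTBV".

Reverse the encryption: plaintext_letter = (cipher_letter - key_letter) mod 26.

Step 1: Extend key: VTBVV
Step 2: Decrypt each letter (c - k) mod 26:
  A(0) - V(21) = (0-21) mod 26 = 5 = F
  K(10) - T(19) = (10-19) mod 26 = 17 = R
  B(1) - B(1) = (1-1) mod 26 = 0 = A
  H(7) - V(21) = (7-21) mod 26 = 12 = M
  Z(25) - V(21) = (25-21) mod 26 = 4 = E
Plaintext: FRAME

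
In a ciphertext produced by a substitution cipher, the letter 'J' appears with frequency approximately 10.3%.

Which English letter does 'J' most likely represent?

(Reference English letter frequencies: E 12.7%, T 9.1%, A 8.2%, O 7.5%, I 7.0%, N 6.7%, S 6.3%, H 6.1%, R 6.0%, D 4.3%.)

Step 1: The observed frequency is 10.3%.
Step 2: Compare with English frequencies:
  E: 12.7% (difference: 2.4%)
  T: 9.1% (difference: 1.2%) <-- closest
  A: 8.2% (difference: 2.1%)
  O: 7.5% (difference: 2.8%)
  I: 7.0% (difference: 3.3%)
  N: 6.7% (difference: 3.6%)
  S: 6.3% (difference: 4.0%)
  H: 6.1% (difference: 4.2%)
  R: 6.0% (difference: 4.3%)
  D: 4.3% (difference: 6.0%)
Step 3: 'J' most likely represents 'T' (frequency 9.1%).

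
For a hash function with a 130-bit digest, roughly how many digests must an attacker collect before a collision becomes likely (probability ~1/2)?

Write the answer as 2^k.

Step 1: The birthday paradox gives collision probability ~50% after sqrt(2^n) = 2^(n/2) hashes.
Step 2: For 130-bit output: 2^(130/2) = 2^65.
Step 3: Approximately 2^65 hash computations needed.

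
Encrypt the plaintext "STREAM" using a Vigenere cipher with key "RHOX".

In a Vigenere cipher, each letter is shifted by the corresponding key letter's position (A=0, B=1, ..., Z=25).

Step 1: Repeat key to match plaintext length:
  Plaintext: STREAM
  Key:       RHOXRH
Step 2: Encrypt each letter:
  S(18) + R(17) = (18+17) mod 26 = 9 = J
  T(19) + H(7) = (19+7) mod 26 = 0 = A
  R(17) + O(14) = (17+14) mod 26 = 5 = F
  E(4) + X(23) = (4+23) mod 26 = 1 = B
  A(0) + R(17) = (0+17) mod 26 = 17 = R
  M(12) + H(7) = (12+7) mod 26 = 19 = T
Ciphertext: JAFBRT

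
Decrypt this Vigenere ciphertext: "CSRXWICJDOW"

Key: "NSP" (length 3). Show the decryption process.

Step 1: Key 'NSP' has length 3. Extended key: NSPNSPNSPNS
Step 2: Decrypt each position:
  C(2) - N(13) = 15 = P
  S(18) - S(18) = 0 = A
  R(17) - P(15) = 2 = C
  X(23) - N(13) = 10 = K
  W(22) - S(18) = 4 = E
  I(8) - P(15) = 19 = T
  C(2) - N(13) = 15 = P
  J(9) - S(18) = 17 = R
  D(3) - P(15) = 14 = O
  O(14) - N(13) = 1 = B
  W(22) - S(18) = 4 = E
Plaintext: PACKETPROBE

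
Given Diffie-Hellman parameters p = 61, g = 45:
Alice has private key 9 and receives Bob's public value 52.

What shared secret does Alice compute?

Step 1: s = B^a mod p = 52^9 mod 61.
  52^1 mod 61 = 52
  52^2 mod 61 = (52 * 52) mod 61 = 20
  52^3 mod 61 = (20 * 52) mod 61 = 3
  52^4 mod 61 = (3 * 52) mod 61 = 34
  52^5 mod 61 = (34 * 52) mod 61 = 60
  52^6 mod 61 = (60 * 52) mod 61 = 9
  52^7 mod 61 = (9 * 52) mod 61 = 41
  52^8 mod 61 = (41 * 52) mod 61 = 58
  52^9 mod 61 = (58 * 52) mod 61 = 27
Result: shared secret = 27.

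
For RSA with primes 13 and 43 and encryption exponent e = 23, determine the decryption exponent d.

Step 1: n = 13 * 43 = 559.
Step 2: phi(n) = 12 * 42 = 504.
Step 3: Find d such that 23 * d = 1 (mod 504).
Step 4: d = 23^(-1) mod 504 = 263.
Verification: 23 * 263 = 6049 = 12 * 504 + 1.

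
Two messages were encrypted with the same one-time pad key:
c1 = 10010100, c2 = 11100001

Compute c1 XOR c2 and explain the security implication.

Step 1: c1 XOR c2 = (m1 XOR k) XOR (m2 XOR k).
Step 2: By XOR associativity/commutativity: = m1 XOR m2 XOR k XOR k = m1 XOR m2.
Step 3: 10010100 XOR 11100001 = 01110101 = 117.
Step 4: The key cancels out! An attacker learns m1 XOR m2 = 117, revealing the relationship between plaintexts.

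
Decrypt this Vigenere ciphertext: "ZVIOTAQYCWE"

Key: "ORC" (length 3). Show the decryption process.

Step 1: Key 'ORC' has length 3. Extended key: ORCORCORCOR
Step 2: Decrypt each position:
  Z(25) - O(14) = 11 = L
  V(21) - R(17) = 4 = E
  I(8) - C(2) = 6 = G
  O(14) - O(14) = 0 = A
  T(19) - R(17) = 2 = C
  A(0) - C(2) = 24 = Y
  Q(16) - O(14) = 2 = C
  Y(24) - R(17) = 7 = H
  C(2) - C(2) = 0 = A
  W(22) - O(14) = 8 = I
  E(4) - R(17) = 13 = N
Plaintext: LEGACYCHAIN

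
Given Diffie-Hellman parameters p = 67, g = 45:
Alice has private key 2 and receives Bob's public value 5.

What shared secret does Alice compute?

Step 1: s = B^a mod p = 5^2 mod 67.
  5^1 mod 67 = 5
  5^2 mod 67 = (5 * 5) mod 67 = 25
Result: shared secret = 25.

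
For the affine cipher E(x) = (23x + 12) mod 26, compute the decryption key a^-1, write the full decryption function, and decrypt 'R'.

Step 1: Find a^-1, the modular inverse of 23 mod 26.
Step 2: We need 23 * a^-1 = 1 (mod 26).
Step 3: 23 * 17 = 391 = 15 * 26 + 1, so a^-1 = 17.
Step 4: D(y) = 17(y - 12) mod 26.
Step 5: Apply to 'R' (y = 17): D(17) = 17 * (17 - 12) mod 26 = 17 * 5 mod 26 = 7 -> 'H'.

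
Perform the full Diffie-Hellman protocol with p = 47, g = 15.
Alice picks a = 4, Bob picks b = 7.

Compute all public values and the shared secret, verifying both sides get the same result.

Step 1: A = g^a mod p = 15^4 mod 47 = 6.
Step 2: B = g^b mod p = 15^7 mod 47 = 40.
Step 3: Alice computes s = B^a mod p = 40^4 mod 47 = 4.
Step 4: Bob computes s = A^b mod p = 6^7 mod 47 = 4.
Both sides agree: shared secret = 4.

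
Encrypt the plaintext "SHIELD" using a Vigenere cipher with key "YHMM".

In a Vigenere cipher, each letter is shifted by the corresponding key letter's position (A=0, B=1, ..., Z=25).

Step 1: Repeat key to match plaintext length:
  Plaintext: SHIELD
  Key:       YHMMYH
Step 2: Encrypt each letter:
  S(18) + Y(24) = (18+24) mod 26 = 16 = Q
  H(7) + H(7) = (7+7) mod 26 = 14 = O
  I(8) + M(12) = (8+12) mod 26 = 20 = U
  E(4) + M(12) = (4+12) mod 26 = 16 = Q
  L(11) + Y(24) = (11+24) mod 26 = 9 = J
  D(3) + H(7) = (3+7) mod 26 = 10 = K
Ciphertext: QOUQJK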